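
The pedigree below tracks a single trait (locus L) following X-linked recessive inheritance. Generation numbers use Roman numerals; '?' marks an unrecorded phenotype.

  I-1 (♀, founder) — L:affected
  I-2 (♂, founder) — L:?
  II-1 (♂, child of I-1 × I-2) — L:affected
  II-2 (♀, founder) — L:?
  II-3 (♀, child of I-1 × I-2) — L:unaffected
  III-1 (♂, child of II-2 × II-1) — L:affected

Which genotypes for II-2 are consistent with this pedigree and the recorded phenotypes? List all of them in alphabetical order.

L/I-1 aff ·: X^lX^l
L/I-2 ? ·: X^LY
L/II-1 aff I-1×I-2: X^lY
L/II-2 ? ·: X^LX^l|X^lX^l
L/II-3 un I-1×I-2: X^LX^l
L/III-1 aff II-2×II-1: X^lY
⇒ L over [I-1,I-2,II-1,II-2,II-3,III-1]: 2 consistent

II-2 ∈ {X^LX^l, X^lX^l}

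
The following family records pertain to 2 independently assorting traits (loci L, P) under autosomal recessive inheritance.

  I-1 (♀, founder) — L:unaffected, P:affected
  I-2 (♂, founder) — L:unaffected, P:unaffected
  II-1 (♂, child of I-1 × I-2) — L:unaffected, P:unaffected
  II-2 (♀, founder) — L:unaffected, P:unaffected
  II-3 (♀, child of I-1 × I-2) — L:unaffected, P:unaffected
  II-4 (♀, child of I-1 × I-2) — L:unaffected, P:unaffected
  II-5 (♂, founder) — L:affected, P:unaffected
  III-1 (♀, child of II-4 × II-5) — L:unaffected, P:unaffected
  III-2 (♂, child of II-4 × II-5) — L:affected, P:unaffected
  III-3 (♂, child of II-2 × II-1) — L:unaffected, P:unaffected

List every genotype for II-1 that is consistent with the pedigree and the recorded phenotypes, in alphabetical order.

II-1 ∈ {LL Pp, Ll Pp}

L/I-1 un ·: LL|Ll
L/I-2 un ·: LL|Ll
L/II-1 un I-1×I-2: LL|Ll
L/II-2 un ·: LL|Ll
L/II-3 un I-1×I-2: LL|Ll
L/II-4 un I-1×I-2: Ll
L/II-5 aff ·: ll
L/III-1 un II-4×II-5: Ll
L/III-2 aff II-4×II-5: ll
L/III-3 un II-2×II-1: LL|Ll
⇒ L over [I-1,I-2,II-1,II-2,II-3,II-4,II-5,III-1,III-2,III-3]: 42 consistent
P/I-1 aff ·: pp
P/I-2 un ·: PP|Pp
P/II-1 un I-1×I-2: Pp
P/II-2 un ·: PP|Pp
P/II-3 un I-1×I-2: Pp
P/II-4 un I-1×I-2: Pp
P/II-5 un ·: PP|Pp
P/III-1 un II-4×II-5: PP|Pp
P/III-2 un II-4×II-5: PP|Pp
P/III-3 un II-2×II-1: PP|Pp
⇒ P over [I-1,I-2,II-1,II-2,II-3,II-4,II-5,III-1,III-2,III-3]: 64 consistent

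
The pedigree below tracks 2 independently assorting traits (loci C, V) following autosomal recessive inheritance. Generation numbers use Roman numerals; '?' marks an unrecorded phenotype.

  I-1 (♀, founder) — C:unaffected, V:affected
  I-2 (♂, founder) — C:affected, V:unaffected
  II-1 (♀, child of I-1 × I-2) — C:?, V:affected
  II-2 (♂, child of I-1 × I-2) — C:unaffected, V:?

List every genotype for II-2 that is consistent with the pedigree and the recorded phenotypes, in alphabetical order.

II-2 ∈ {Cc Vv, Cc vv}

C/I-1 un ·: CC|Cc
C/I-2 aff ·: cc
C/II-1 ? I-1×I-2: Cc|cc
C/II-2 un I-1×I-2: Cc
⇒ C over [I-1,I-2,II-1,II-2]: 3 consistent
V/I-1 aff ·: vv
V/I-2 un ·: Vv
V/II-1 aff I-1×I-2: vv
V/II-2 ? I-1×I-2: Vv|vv
⇒ V over [I-1,I-2,II-1,II-2]: 2 consistent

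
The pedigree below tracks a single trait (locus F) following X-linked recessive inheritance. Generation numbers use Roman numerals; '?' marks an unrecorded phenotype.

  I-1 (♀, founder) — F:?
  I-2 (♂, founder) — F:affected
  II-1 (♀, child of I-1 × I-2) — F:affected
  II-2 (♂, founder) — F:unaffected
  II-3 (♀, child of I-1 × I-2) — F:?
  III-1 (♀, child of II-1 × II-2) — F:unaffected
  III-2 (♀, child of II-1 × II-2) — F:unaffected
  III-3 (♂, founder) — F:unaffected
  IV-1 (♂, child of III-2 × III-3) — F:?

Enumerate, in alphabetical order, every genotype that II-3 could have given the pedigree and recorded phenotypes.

F/I-1 ? ·: X^FX^f|X^fX^f
F/I-2 aff ·: X^fY
F/II-1 aff I-1×I-2: X^fX^f
F/II-2 un ·: X^FY
F/II-3 ? I-1×I-2: X^FX^f|X^fX^f
F/III-1 un II-1×II-2: X^FX^f
F/III-2 un II-1×II-2: X^FX^f
F/III-3 un ·: X^FY
F/IV-1 ? III-2×III-3: X^FY|X^fY
⇒ F over [I-1,I-2,II-1,II-2,II-3,III-1,III-2,III-3,IV-1]: 6 consistent

II-3 ∈ {X^FX^f, X^fX^f}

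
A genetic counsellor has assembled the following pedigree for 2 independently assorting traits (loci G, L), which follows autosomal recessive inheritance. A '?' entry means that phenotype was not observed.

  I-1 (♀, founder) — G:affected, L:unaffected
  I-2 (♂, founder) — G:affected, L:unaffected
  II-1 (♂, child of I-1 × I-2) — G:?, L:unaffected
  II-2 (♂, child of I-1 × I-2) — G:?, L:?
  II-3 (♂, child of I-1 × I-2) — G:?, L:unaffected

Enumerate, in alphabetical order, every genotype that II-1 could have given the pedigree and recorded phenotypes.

G/I-1 aff ·: gg
G/I-2 aff ·: gg
G/II-1 ? I-1×I-2: gg
G/II-2 ? I-1×I-2: gg
G/II-3 ? I-1×I-2: gg
⇒ G over [I-1,I-2,II-1,II-2,II-3]: 1 consistent
L/I-1 un ·: LL|Ll
L/I-2 un ·: LL|Ll
L/II-1 un I-1×I-2: LL|Ll
L/II-2 ? I-1×I-2: LL|Ll|ll
L/II-3 un I-1×I-2: LL|Ll
⇒ L over [I-1,I-2,II-1,II-2,II-3]: 29 consistent

II-1 ∈ {gg LL, gg Ll}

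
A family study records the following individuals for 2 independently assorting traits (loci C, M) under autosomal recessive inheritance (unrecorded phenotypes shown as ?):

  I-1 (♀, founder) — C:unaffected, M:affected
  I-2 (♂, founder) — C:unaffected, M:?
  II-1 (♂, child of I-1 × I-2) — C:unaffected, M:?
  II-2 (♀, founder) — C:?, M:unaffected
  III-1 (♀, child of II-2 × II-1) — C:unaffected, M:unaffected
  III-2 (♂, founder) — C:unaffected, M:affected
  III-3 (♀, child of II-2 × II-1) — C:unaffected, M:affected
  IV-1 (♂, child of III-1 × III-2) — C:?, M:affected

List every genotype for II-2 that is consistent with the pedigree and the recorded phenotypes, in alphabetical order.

II-2 ∈ {CC Mm, Cc Mm, cc Mm}

C/I-1 un ·: CC|Cc
C/I-2 un ·: CC|Cc
C/II-1 un I-1×I-2: CC|Cc
C/II-2 ? ·: CC|Cc|cc
C/III-1 un II-2×II-1: CC|Cc
C/III-2 un ·: CC|Cc
C/III-3 un II-2×II-1: CC|Cc
C/IV-1 ? III-1×III-2: CC|Cc|cc
⇒ C over [I-1,I-2,II-1,II-2,III-1,III-2,III-3,IV-1]: 207 consistent
M/I-1 aff ·: mm
M/I-2 ? ·: MM|Mm|mm
M/II-1 ? I-1×I-2: Mm|mm
M/II-2 un ·: Mm
M/III-1 un II-2×II-1: Mm
M/III-2 aff ·: mm
M/III-3 aff II-2×II-1: mm
M/IV-1 aff III-1×III-2: mm
⇒ M over [I-1,I-2,II-1,II-2,III-1,III-2,III-3,IV-1]: 4 consistent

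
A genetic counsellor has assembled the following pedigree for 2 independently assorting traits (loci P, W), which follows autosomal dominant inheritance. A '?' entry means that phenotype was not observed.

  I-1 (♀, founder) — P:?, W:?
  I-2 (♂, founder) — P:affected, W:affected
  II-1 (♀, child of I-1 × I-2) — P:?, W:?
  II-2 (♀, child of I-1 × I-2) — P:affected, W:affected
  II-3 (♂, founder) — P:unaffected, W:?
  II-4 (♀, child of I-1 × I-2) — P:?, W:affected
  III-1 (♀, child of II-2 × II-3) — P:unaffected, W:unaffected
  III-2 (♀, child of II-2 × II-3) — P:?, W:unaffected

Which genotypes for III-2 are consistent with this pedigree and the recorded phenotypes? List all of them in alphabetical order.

P/I-1 ? ·: pp|Pp|PP
P/I-2 aff ·: Pp|PP
P/II-1 ? I-1×I-2: pp|Pp|PP
P/II-2 aff I-1×I-2: Pp
P/II-3 un ·: pp
P/II-4 ? I-1×I-2: pp|Pp|PP
P/III-1 un II-2×II-3: pp
P/III-2 ? II-2×II-3: pp|Pp
⇒ P over [I-1,I-2,II-1,II-2,II-3,II-4,III-1,III-2]: 44 consistent
W/I-1 ? ·: ww|Ww|WW
W/I-2 aff ·: Ww|WW
W/II-1 ? I-1×I-2: ww|Ww|WW
W/II-2 aff I-1×I-2: Ww
W/II-3 ? ·: ww|Ww
W/II-4 aff I-1×I-2: Ww|WW
W/III-1 un II-2×II-3: ww
W/III-2 un II-2×II-3: ww
⇒ W over [I-1,I-2,II-1,II-2,II-3,II-4,III-1,III-2]: 34 consistent

III-2 ∈ {Pp ww, pp ww}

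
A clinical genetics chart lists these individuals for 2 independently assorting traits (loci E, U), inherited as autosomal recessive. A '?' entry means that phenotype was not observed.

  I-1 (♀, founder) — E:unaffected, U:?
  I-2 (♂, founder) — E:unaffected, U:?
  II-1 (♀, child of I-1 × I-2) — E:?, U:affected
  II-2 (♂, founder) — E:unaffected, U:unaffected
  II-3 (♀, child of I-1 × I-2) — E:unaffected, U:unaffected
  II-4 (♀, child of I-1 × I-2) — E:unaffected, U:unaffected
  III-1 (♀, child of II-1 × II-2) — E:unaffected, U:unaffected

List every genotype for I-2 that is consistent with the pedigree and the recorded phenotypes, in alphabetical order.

I-2 ∈ {EE Uu, EE uu, Ee Uu, Ee uu}

E/I-1 un ·: EE|Ee
E/I-2 un ·: EE|Ee
E/II-1 ? I-1×I-2: EE|Ee|ee
E/II-2 un ·: EE|Ee
E/II-3 un I-1×I-2: EE|Ee
E/II-4 un I-1×I-2: EE|Ee
E/III-1 un II-1×II-2: EE|Ee
⇒ E over [I-1,I-2,II-1,II-2,II-3,II-4,III-1]: 95 consistent
U/I-1 ? ·: Uu|uu
U/I-2 ? ·: Uu|uu
U/II-1 aff I-1×I-2: uu
U/II-2 un ·: UU|Uu
U/II-3 un I-1×I-2: UU|Uu
U/II-4 un I-1×I-2: UU|Uu
U/III-1 un II-1×II-2: Uu
⇒ U over [I-1,I-2,II-1,II-2,II-3,II-4,III-1]: 12 consistent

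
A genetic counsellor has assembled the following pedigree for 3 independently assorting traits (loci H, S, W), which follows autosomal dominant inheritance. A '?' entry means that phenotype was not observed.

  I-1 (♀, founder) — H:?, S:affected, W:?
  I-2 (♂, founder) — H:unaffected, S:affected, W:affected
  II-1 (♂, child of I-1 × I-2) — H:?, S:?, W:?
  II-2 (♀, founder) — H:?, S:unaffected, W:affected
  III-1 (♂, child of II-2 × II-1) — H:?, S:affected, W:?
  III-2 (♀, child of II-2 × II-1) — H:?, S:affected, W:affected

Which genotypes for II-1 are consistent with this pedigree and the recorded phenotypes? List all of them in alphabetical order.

H/I-1 ? ·: hh|Hh|HH
H/I-2 un ·: hh
H/II-1 ? I-1×I-2: hh|Hh
H/II-2 ? ·: hh|Hh|HH
H/III-1 ? II-2×II-1: hh|Hh|HH
H/III-2 ? II-2×II-1: hh|Hh|HH
⇒ H over [I-1,I-2,II-1,II-2,III-1,III-2]: 46 consistent
S/I-1 aff ·: Ss|SS
S/I-2 aff ·: Ss|SS
S/II-1 ? I-1×I-2: Ss|SS
S/II-2 un ·: ss
S/III-1 aff II-2×II-1: Ss
S/III-2 aff II-2×II-1: Ss
⇒ S over [I-1,I-2,II-1,II-2,III-1,III-2]: 7 consistent
W/I-1 ? ·: ww|Ww|WW
W/I-2 aff ·: Ww|WW
W/II-1 ? I-1×I-2: ww|Ww|WW
W/II-2 aff ·: Ww|WW
W/III-1 ? II-2×II-1: ww|Ww|WW
W/III-2 aff II-2×II-1: Ww|WW
⇒ W over [I-1,I-2,II-1,II-2,III-1,III-2]: 76 consistent

II-1 ∈ {Hh SS WW, Hh SS Ww, Hh SS ww, Hh Ss WW, Hh Ss Ww, Hh Ss ww, hh SS WW, hh SS Ww, hh SS ww, hh Ss WW, hh Ss Ww, hh Ss ww}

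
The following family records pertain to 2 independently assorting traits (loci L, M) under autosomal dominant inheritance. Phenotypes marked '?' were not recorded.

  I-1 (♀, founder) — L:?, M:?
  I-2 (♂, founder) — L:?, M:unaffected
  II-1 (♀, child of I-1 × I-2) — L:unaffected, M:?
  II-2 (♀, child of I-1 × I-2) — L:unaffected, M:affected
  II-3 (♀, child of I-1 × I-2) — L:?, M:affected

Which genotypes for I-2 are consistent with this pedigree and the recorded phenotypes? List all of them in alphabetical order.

I-2 ∈ {Ll mm, ll mm}

L/I-1 ? ·: ll|Ll
L/I-2 ? ·: ll|Ll
L/II-1 un I-1×I-2: ll
L/II-2 un I-1×I-2: ll
L/II-3 ? I-1×I-2: ll|Ll|LL
⇒ L over [I-1,I-2,II-1,II-2,II-3]: 8 consistent
M/I-1 ? ·: Mm|MM
M/I-2 un ·: mm
M/II-1 ? I-1×I-2: mm|Mm
M/II-2 aff I-1×I-2: Mm
M/II-3 aff I-1×I-2: Mm
⇒ M over [I-1,I-2,II-1,II-2,II-3]: 3 consistent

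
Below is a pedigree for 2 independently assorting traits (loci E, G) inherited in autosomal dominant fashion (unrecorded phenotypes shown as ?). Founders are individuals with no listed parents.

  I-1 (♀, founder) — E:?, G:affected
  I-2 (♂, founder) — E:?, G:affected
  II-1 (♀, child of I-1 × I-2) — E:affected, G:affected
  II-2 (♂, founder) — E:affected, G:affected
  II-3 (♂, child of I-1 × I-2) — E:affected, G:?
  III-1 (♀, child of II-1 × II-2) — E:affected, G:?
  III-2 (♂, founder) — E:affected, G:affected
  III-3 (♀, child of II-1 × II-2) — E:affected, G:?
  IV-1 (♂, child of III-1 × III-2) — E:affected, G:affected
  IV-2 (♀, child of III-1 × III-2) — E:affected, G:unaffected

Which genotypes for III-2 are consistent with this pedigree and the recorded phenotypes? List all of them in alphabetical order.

III-2 ∈ {EE Gg, Ee Gg}

E/I-1 ? ·: ee|Ee|EE
E/I-2 ? ·: ee|Ee|EE
E/II-1 aff I-1×I-2: Ee|EE
E/II-2 aff ·: Ee|EE
E/II-3 aff I-1×I-2: Ee|EE
E/III-1 aff II-1×II-2: Ee|EE
E/III-2 aff ·: Ee|EE
E/III-3 aff II-1×II-2: Ee|EE
E/IV-1 aff III-1×III-2: Ee|EE
E/IV-2 aff III-1×III-2: Ee|EE
⇒ E over [I-1,I-2,II-1,II-2,II-3,III-1,III-2,III-3,IV-1,IV-2]: 737 consistent
G/I-1 aff ·: Gg|GG
G/I-2 aff ·: Gg|GG
G/II-1 aff I-1×I-2: Gg|GG
G/II-2 aff ·: Gg|GG
G/II-3 ? I-1×I-2: gg|Gg|GG
G/III-1 ? II-1×II-2: gg|Gg
G/III-2 aff ·: Gg
G/III-3 ? II-1×II-2: gg|Gg|GG
G/IV-1 aff III-1×III-2: Gg|GG
G/IV-2 un III-1×III-2: gg
⇒ G over [I-1,I-2,II-1,II-2,II-3,III-1,III-2,III-3,IV-1,IV-2]: 123 consistent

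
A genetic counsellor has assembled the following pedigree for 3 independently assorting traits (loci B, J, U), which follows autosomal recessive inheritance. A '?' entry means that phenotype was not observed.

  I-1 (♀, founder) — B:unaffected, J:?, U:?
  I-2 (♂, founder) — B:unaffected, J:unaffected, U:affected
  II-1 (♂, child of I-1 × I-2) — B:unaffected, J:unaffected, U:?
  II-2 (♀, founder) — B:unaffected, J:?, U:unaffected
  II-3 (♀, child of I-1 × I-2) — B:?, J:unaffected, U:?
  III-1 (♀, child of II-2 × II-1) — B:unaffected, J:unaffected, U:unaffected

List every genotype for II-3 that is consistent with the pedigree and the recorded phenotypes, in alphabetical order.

II-3 ∈ {BB JJ Uu, BB JJ uu, BB Jj Uu, BB Jj uu, Bb JJ Uu, Bb JJ uu, Bb Jj Uu, Bb Jj uu, bb JJ Uu, bb JJ uu, bb Jj Uu, bb Jj uu}

B/I-1 un ·: BB|Bb
B/I-2 un ·: BB|Bb
B/II-1 un I-1×I-2: BB|Bb
B/II-2 un ·: BB|Bb
B/II-3 ? I-1×I-2: BB|Bb|bb
B/III-1 un II-2×II-1: BB|Bb
⇒ B over [I-1,I-2,II-1,II-2,II-3,III-1]: 52 consistent
J/I-1 ? ·: JJ|Jj|jj
J/I-2 un ·: JJ|Jj
J/II-1 un I-1×I-2: JJ|Jj
J/II-2 ? ·: JJ|Jj|jj
J/II-3 un I-1×I-2: JJ|Jj
J/III-1 un II-2×II-1: JJ|Jj
⇒ J over [I-1,I-2,II-1,II-2,II-3,III-1]: 68 consistent
U/I-1 ? ·: UU|Uu|uu
U/I-2 aff ·: uu
U/II-1 ? I-1×I-2: Uu|uu
U/II-2 un ·: UU|Uu
U/II-3 ? I-1×I-2: Uu|uu
U/III-1 un II-2×II-1: UU|Uu
⇒ U over [I-1,I-2,II-1,II-2,II-3,III-1]: 18 consistent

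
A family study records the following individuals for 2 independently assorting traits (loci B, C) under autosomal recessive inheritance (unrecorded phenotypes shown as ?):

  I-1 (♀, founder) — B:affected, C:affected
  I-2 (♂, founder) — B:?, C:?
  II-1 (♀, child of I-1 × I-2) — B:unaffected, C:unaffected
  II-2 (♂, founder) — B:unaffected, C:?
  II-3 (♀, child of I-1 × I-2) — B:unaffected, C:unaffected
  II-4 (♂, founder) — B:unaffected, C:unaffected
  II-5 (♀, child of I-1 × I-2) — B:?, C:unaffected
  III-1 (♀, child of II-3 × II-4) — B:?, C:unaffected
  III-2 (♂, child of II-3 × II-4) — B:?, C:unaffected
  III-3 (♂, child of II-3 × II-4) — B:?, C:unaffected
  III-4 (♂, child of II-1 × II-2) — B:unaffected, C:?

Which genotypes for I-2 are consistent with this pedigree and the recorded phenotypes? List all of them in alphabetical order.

B/I-1 aff ·: bb
B/I-2 ? ·: BB|Bb
B/II-1 un I-1×I-2: Bb
B/II-2 un ·: BB|Bb
B/II-3 un I-1×I-2: Bb
B/II-4 un ·: BB|Bb
B/II-5 ? I-1×I-2: Bb|bb
B/III-1 ? II-3×II-4: BB|Bb|bb
B/III-2 ? II-3×II-4: BB|Bb|bb
B/III-3 ? II-3×II-4: BB|Bb|bb
B/III-4 un II-1×II-2: BB|Bb
⇒ B over [I-1,I-2,II-1,II-2,II-3,II-4,II-5,III-1,III-2,III-3,III-4]: 420 consistent
C/I-1 aff ·: cc
C/I-2 ? ·: CC|Cc
C/II-1 un I-1×I-2: Cc
C/II-2 ? ·: CC|Cc|cc
C/II-3 un I-1×I-2: Cc
C/II-4 un ·: CC|Cc
C/II-5 un I-1×I-2: Cc
C/III-1 un II-3×II-4: CC|Cc
C/III-2 un II-3×II-4: CC|Cc
C/III-3 un II-3×II-4: CC|Cc
C/III-4 ? II-1×II-2: CC|Cc|cc
⇒ C over [I-1,I-2,II-1,II-2,II-3,II-4,II-5,III-1,III-2,III-3,III-4]: 224 consistent

I-2 ∈ {BB CC, BB Cc, Bb CC, Bb Cc}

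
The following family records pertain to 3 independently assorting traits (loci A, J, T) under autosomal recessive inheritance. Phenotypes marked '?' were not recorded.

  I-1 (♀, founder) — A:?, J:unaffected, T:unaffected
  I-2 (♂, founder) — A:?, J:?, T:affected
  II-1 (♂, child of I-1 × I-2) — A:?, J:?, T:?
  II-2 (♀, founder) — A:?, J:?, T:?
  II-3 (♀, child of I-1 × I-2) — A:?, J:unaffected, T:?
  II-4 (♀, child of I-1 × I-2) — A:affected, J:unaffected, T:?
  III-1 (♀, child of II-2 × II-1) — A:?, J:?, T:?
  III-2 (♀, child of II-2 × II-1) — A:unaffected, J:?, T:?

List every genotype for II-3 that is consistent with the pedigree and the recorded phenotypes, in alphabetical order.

II-3 ∈ {AA JJ Tt, AA JJ tt, AA Jj Tt, AA Jj tt, Aa JJ Tt, Aa JJ tt, Aa Jj Tt, Aa Jj tt, aa JJ Tt, aa JJ tt, aa Jj Tt, aa Jj tt}

A/I-1 ? ·: Aa|aa
A/I-2 ? ·: Aa|aa
A/II-1 ? I-1×I-2: AA|Aa|aa
A/II-2 ? ·: AA|Aa|aa
A/II-3 ? I-1×I-2: AA|Aa|aa
A/II-4 aff I-1×I-2: aa
A/III-1 ? II-2×II-1: AA|Aa|aa
A/III-2 un II-2×II-1: AA|Aa
⇒ A over [I-1,I-2,II-1,II-2,II-3,II-4,III-1,III-2]: 126 consistent
J/I-1 un ·: JJ|Jj
J/I-2 ? ·: JJ|Jj|jj
J/II-1 ? I-1×I-2: JJ|Jj|jj
J/II-2 ? ·: JJ|Jj|jj
J/II-3 un I-1×I-2: JJ|Jj
J/II-4 un I-1×I-2: JJ|Jj
J/III-1 ? II-2×II-1: JJ|Jj|jj
J/III-2 ? II-2×II-1: JJ|Jj|jj
⇒ J over [I-1,I-2,II-1,II-2,II-3,II-4,III-1,III-2]: 346 consistent
T/I-1 un ·: TT|Tt
T/I-2 aff ·: tt
T/II-1 ? I-1×I-2: Tt|tt
T/II-2 ? ·: TT|Tt|tt
T/II-3 ? I-1×I-2: Tt|tt
T/II-4 ? I-1×I-2: Tt|tt
T/III-1 ? II-2×II-1: TT|Tt|tt
T/III-2 ? II-2×II-1: TT|Tt|tt
⇒ T over [I-1,I-2,II-1,II-2,II-3,II-4,III-1,III-2]: 109 consistent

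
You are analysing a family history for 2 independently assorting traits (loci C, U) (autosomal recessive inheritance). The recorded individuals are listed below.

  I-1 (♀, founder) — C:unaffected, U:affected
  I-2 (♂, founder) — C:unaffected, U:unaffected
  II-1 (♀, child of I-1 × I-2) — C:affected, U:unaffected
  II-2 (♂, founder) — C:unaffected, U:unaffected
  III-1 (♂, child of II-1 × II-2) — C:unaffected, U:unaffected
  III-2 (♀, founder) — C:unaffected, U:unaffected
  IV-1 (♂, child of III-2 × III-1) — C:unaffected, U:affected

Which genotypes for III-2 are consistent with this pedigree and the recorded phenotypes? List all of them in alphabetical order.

III-2 ∈ {CC Uu, Cc Uu}

C/I-1 un ·: Cc
C/I-2 un ·: Cc
C/II-1 aff I-1×I-2: cc
C/II-2 un ·: CC|Cc
C/III-1 un II-1×II-2: Cc
C/III-2 un ·: CC|Cc
C/IV-1 un III-2×III-1: CC|Cc
⇒ C over [I-1,I-2,II-1,II-2,III-1,III-2,IV-1]: 8 consistent
U/I-1 aff ·: uu
U/I-2 un ·: UU|Uu
U/II-1 un I-1×I-2: Uu
U/II-2 un ·: UU|Uu
U/III-1 un II-1×II-2: Uu
U/III-2 un ·: Uu
U/IV-1 aff III-2×III-1: uu
⇒ U over [I-1,I-2,II-1,II-2,III-1,III-2,IV-1]: 4 consistent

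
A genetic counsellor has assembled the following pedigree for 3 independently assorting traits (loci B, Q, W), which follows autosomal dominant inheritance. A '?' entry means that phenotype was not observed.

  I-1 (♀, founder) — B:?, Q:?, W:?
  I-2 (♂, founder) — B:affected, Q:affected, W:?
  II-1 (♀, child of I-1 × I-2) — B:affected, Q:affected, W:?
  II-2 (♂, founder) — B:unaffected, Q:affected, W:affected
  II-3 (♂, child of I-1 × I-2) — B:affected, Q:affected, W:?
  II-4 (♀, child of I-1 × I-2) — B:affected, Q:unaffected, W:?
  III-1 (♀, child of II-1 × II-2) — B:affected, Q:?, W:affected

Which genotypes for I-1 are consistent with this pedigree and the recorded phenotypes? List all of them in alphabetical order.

I-1 ∈ {BB Qq WW, BB Qq Ww, BB Qq ww, BB qq WW, BB qq Ww, BB qq ww, Bb Qq WW, Bb Qq Ww, Bb Qq ww, Bb qq WW, Bb qq Ww, Bb qq ww, bb Qq WW, bb Qq Ww, bb Qq ww, bb qq WW, bb qq Ww, bb qq ww}

B/I-1 ? ·: bb|Bb|BB
B/I-2 aff ·: Bb|BB
B/II-1 aff I-1×I-2: Bb|BB
B/II-2 un ·: bb
B/II-3 aff I-1×I-2: Bb|BB
B/II-4 aff I-1×I-2: Bb|BB
B/III-1 aff II-1×II-2: Bb
⇒ B over [I-1,I-2,II-1,II-2,II-3,II-4,III-1]: 27 consistent
Q/I-1 ? ·: qq|Qq
Q/I-2 aff ·: Qq
Q/II-1 aff I-1×I-2: Qq|QQ
Q/II-2 aff ·: Qq|QQ
Q/II-3 aff I-1×I-2: Qq|QQ
Q/II-4 un I-1×I-2: qq
Q/III-1 ? II-1×II-2: qq|Qq|QQ
⇒ Q over [I-1,I-2,II-1,II-2,II-3,II-4,III-1]: 21 consistent
W/I-1 ? ·: ww|Ww|WW
W/I-2 ? ·: ww|Ww|WW
W/II-1 ? I-1×I-2: ww|Ww|WW
W/II-2 aff ·: Ww|WW
W/II-3 ? I-1×I-2: ww|Ww|WW
W/II-4 ? I-1×I-2: ww|Ww|WW
W/III-1 aff II-1×II-2: Ww|WW
⇒ W over [I-1,I-2,II-1,II-2,II-3,II-4,III-1]: 198 consistent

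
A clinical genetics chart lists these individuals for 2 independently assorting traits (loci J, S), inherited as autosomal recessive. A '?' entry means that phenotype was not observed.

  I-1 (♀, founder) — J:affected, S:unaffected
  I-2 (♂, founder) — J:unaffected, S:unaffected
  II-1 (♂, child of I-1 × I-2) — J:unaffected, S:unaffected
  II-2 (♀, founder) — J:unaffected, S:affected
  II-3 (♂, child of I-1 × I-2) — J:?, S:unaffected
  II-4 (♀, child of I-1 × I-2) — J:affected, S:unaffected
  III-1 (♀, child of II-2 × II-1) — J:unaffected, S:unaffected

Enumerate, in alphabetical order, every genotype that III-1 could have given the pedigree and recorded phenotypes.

J/I-1 aff ·: jj
J/I-2 un ·: Jj
J/II-1 un I-1×I-2: Jj
J/II-2 un ·: JJ|Jj
J/II-3 ? I-1×I-2: Jj|jj
J/II-4 aff I-1×I-2: jj
J/III-1 un II-2×II-1: JJ|Jj
⇒ J over [I-1,I-2,II-1,II-2,II-3,II-4,III-1]: 8 consistent
S/I-1 un ·: SS|Ss
S/I-2 un ·: SS|Ss
S/II-1 un I-1×I-2: SS|Ss
S/II-2 aff ·: ss
S/II-3 un I-1×I-2: SS|Ss
S/II-4 un I-1×I-2: SS|Ss
S/III-1 un II-2×II-1: Ss
⇒ S over [I-1,I-2,II-1,II-2,II-3,II-4,III-1]: 25 consistent

III-1 ∈ {JJ Ss, Jj Ss}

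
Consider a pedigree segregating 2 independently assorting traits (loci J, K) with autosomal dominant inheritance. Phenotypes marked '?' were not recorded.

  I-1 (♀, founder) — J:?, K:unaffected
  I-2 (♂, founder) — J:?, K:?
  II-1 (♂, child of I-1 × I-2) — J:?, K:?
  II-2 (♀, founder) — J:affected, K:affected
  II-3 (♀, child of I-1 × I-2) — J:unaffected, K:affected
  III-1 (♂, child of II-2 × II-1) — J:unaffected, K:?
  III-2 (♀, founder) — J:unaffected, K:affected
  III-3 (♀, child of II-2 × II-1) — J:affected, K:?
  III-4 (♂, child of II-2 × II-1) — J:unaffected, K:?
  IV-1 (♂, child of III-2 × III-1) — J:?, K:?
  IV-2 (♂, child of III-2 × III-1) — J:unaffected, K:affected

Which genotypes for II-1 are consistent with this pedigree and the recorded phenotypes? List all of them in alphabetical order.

J/I-1 ? ·: jj|Jj
J/I-2 ? ·: jj|Jj
J/II-1 ? I-1×I-2: jj|Jj
J/II-2 aff ·: Jj
J/II-3 un I-1×I-2: jj
J/III-1 un II-2×II-1: jj
J/III-2 un ·: jj
J/III-3 aff II-2×II-1: Jj|JJ
J/III-4 un II-2×II-1: jj
J/IV-1 ? III-2×III-1: jj
J/IV-2 un III-2×III-1: jj
⇒ J over [I-1,I-2,II-1,II-2,II-3,III-1,III-2,III-3,III-4,IV-1,IV-2]: 10 consistent
K/I-1 un ·: kk
K/I-2 ? ·: Kk|KK
K/II-1 ? I-1×I-2: kk|Kk
K/II-2 aff ·: Kk|KK
K/II-3 aff I-1×I-2: Kk
K/III-1 ? II-2×II-1: kk|Kk|KK
K/III-2 aff ·: Kk|KK
K/III-3 ? II-2×II-1: kk|Kk|KK
K/III-4 ? II-2×II-1: kk|Kk|KK
K/IV-1 ? III-2×III-1: kk|Kk|KK
K/IV-2 aff III-2×III-1: Kk|KK
⇒ K over [I-1,I-2,II-1,II-2,II-3,III-1,III-2,III-3,III-4,IV-1,IV-2]: 506 consistent

II-1 ∈ {Jj Kk, Jj kk, jj Kk, jj kk}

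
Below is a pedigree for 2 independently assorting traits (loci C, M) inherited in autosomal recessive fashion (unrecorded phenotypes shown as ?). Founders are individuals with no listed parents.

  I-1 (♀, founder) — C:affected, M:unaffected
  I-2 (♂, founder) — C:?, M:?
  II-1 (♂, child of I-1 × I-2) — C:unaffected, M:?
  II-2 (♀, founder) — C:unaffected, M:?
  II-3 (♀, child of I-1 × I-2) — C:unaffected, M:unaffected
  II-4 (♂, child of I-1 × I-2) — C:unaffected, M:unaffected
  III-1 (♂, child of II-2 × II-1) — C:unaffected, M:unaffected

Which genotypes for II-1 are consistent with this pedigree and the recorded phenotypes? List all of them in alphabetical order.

II-1 ∈ {Cc MM, Cc Mm, Cc mm}

C/I-1 aff ·: cc
C/I-2 ? ·: CC|Cc
C/II-1 un I-1×I-2: Cc
C/II-2 un ·: CC|Cc
C/II-3 un I-1×I-2: Cc
C/II-4 un I-1×I-2: Cc
C/III-1 un II-2×II-1: CC|Cc
⇒ C over [I-1,I-2,II-1,II-2,II-3,II-4,III-1]: 8 consistent
M/I-1 un ·: MM|Mm
M/I-2 ? ·: MM|Mm|mm
M/II-1 ? I-1×I-2: MM|Mm|mm
M/II-2 ? ·: MM|Mm|mm
M/II-3 un I-1×I-2: MM|Mm
M/II-4 un I-1×I-2: MM|Mm
M/III-1 un II-2×II-1: MM|Mm
⇒ M over [I-1,I-2,II-1,II-2,II-3,II-4,III-1]: 132 consistent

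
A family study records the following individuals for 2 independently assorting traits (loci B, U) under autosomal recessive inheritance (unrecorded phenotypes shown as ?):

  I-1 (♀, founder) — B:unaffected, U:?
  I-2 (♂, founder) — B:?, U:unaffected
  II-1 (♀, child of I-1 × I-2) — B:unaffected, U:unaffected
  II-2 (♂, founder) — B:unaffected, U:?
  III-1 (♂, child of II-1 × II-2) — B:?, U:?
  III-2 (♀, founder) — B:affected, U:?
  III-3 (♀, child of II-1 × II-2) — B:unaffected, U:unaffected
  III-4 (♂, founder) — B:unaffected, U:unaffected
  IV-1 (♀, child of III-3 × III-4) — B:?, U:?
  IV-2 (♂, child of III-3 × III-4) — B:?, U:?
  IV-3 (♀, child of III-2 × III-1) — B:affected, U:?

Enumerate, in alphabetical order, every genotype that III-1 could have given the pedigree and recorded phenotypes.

B/I-1 un ·: BB|Bb
B/I-2 ? ·: BB|Bb|bb
B/II-1 un I-1×I-2: BB|Bb
B/II-2 un ·: BB|Bb
B/III-1 ? II-1×II-2: Bb|bb
B/III-2 aff ·: bb
B/III-3 un II-1×II-2: BB|Bb
B/III-4 un ·: BB|Bb
B/IV-1 ? III-3×III-4: BB|Bb|bb
B/IV-2 ? III-3×III-4: BB|Bb|bb
B/IV-3 aff III-2×III-1: bb
⇒ B over [I-1,I-2,II-1,II-2,III-1,III-2,III-3,III-4,IV-1,IV-2,IV-3]: 342 consistent
U/I-1 ? ·: UU|Uu|uu
U/I-2 un ·: UU|Uu
U/II-1 un I-1×I-2: UU|Uu
U/II-2 ? ·: UU|Uu|uu
U/III-1 ? II-1×II-2: UU|Uu|uu
U/III-2 ? ·: UU|Uu|uu
U/III-3 un II-1×II-2: UU|Uu
U/III-4 un ·: UU|Uu
U/IV-1 ? III-3×III-4: UU|Uu|uu
U/IV-2 ? III-3×III-4: UU|Uu|uu
U/IV-3 ? III-2×III-1: UU|Uu|uu
⇒ U over [I-1,I-2,II-1,II-2,III-1,III-2,III-3,III-4,IV-1,IV-2,IV-3]: 4291 consistent

III-1 ∈ {Bb UU, Bb Uu, Bb uu, bb UU, bb Uu, bb uu}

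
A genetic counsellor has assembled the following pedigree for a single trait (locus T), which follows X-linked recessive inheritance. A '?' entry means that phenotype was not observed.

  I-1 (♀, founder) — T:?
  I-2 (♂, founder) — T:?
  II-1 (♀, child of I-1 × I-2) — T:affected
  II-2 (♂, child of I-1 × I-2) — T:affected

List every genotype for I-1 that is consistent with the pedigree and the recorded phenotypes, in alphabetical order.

I-1 ∈ {X^TX^t, X^tX^t}

T/I-1 ? ·: X^TX^t|X^tX^t
T/I-2 ? ·: X^tY
T/II-1 aff I-1×I-2: X^tX^t
T/II-2 aff I-1×I-2: X^tY
⇒ T over [I-1,I-2,II-1,II-2]: 2 consistent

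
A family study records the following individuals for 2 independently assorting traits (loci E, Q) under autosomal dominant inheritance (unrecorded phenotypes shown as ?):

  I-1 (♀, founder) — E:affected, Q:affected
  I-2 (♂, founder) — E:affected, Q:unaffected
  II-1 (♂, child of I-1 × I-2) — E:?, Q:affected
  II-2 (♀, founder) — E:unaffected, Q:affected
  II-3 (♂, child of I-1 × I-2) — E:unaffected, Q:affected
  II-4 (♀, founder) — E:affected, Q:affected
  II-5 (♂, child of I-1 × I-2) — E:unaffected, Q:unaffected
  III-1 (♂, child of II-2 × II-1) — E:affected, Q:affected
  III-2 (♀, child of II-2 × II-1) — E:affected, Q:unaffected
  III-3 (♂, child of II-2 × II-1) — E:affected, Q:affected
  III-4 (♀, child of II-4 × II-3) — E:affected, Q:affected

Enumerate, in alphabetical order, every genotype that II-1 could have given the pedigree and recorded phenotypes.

II-1 ∈ {EE Qq, Ee Qq}

E/I-1 aff ·: Ee
E/I-2 aff ·: Ee
E/II-1 ? I-1×I-2: Ee|EE
E/II-2 un ·: ee
E/II-3 un I-1×I-2: ee
E/II-4 aff ·: Ee|EE
E/II-5 un I-1×I-2: ee
E/III-1 aff II-2×II-1: Ee
E/III-2 aff II-2×II-1: Ee
E/III-3 aff II-2×II-1: Ee
E/III-4 aff II-4×II-3: Ee
⇒ E over [I-1,I-2,II-1,II-2,II-3,II-4,II-5,III-1,III-2,III-3,III-4]: 4 consistent
Q/I-1 aff ·: Qq
Q/I-2 un ·: qq
Q/II-1 aff I-1×I-2: Qq
Q/II-2 aff ·: Qq
Q/II-3 aff I-1×I-2: Qq
Q/II-4 aff ·: Qq|QQ
Q/II-5 un I-1×I-2: qq
Q/III-1 aff II-2×II-1: Qq|QQ
Q/III-2 un II-2×II-1: qq
Q/III-3 aff II-2×II-1: Qq|QQ
Q/III-4 aff II-4×II-3: Qq|QQ
⇒ Q over [I-1,I-2,II-1,II-2,II-3,II-4,II-5,III-1,III-2,III-3,III-4]: 16 consistent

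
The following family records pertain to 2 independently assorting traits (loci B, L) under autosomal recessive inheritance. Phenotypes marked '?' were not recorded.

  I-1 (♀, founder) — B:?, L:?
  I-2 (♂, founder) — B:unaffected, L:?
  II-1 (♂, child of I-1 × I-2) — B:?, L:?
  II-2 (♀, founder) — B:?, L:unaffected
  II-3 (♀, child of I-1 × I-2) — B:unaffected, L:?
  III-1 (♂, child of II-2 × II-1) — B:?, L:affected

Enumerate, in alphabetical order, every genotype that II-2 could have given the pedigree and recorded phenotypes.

B/I-1 ? ·: BB|Bb|bb
B/I-2 un ·: BB|Bb
B/II-1 ? I-1×I-2: BB|Bb|bb
B/II-2 ? ·: BB|Bb|bb
B/II-3 un I-1×I-2: BB|Bb
B/III-1 ? II-2×II-1: BB|Bb|bb
⇒ B over [I-1,I-2,II-1,II-2,II-3,III-1]: 96 consistent
L/I-1 ? ·: LL|Ll|ll
L/I-2 ? ·: LL|Ll|ll
L/II-1 ? I-1×I-2: Ll|ll
L/II-2 un ·: Ll
L/II-3 ? I-1×I-2: LL|Ll|ll
L/III-1 aff II-2×II-1: ll
⇒ L over [I-1,I-2,II-1,II-2,II-3,III-1]: 21 consistent

II-2 ∈ {BB Ll, Bb Ll, bb Ll}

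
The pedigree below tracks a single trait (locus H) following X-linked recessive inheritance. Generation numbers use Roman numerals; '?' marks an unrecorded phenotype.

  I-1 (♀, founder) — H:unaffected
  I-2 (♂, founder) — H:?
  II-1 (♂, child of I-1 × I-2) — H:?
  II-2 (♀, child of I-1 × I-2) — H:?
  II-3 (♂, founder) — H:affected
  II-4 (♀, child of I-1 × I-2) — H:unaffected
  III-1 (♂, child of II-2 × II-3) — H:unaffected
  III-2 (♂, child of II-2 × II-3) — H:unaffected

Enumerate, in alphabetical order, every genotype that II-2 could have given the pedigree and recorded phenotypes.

II-2 ∈ {X^HX^H, X^HX^h}

H/I-1 un ·: X^HX^H|X^HX^h
H/I-2 ? ·: X^HY|X^hY
H/II-1 ? I-1×I-2: X^HY|X^hY
H/II-2 ? I-1×I-2: X^HX^H|X^HX^h
H/II-3 aff ·: X^hY
H/II-4 un I-1×I-2: X^HX^H|X^HX^h
H/III-1 un II-2×II-3: X^HY
H/III-2 un II-2×II-3: X^HY
⇒ H over [I-1,I-2,II-1,II-2,II-3,II-4,III-1,III-2]: 12 consistent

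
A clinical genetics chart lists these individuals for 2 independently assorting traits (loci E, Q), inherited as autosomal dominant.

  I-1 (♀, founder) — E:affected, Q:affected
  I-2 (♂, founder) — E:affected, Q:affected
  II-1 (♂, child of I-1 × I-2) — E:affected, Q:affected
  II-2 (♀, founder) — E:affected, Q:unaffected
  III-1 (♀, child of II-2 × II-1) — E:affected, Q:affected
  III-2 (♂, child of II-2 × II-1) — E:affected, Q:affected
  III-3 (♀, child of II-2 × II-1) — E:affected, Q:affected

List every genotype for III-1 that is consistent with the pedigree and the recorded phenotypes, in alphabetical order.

E/I-1 aff ·: Ee|EE
E/I-2 aff ·: Ee|EE
E/II-1 aff I-1×I-2: Ee|EE
E/II-2 aff ·: Ee|EE
E/III-1 aff II-2×II-1: Ee|EE
E/III-2 aff II-2×II-1: Ee|EE
E/III-3 aff II-2×II-1: Ee|EE
⇒ E over [I-1,I-2,II-1,II-2,III-1,III-2,III-3]: 84 consistent
Q/I-1 aff ·: Qq|QQ
Q/I-2 aff ·: Qq|QQ
Q/II-1 aff I-1×I-2: Qq|QQ
Q/II-2 un ·: qq
Q/III-1 aff II-2×II-1: Qq
Q/III-2 aff II-2×II-1: Qq
Q/III-3 aff II-2×II-1: Qq
⇒ Q over [I-1,I-2,II-1,II-2,III-1,III-2,III-3]: 7 consistent

III-1 ∈ {EE Qq, Ee Qq}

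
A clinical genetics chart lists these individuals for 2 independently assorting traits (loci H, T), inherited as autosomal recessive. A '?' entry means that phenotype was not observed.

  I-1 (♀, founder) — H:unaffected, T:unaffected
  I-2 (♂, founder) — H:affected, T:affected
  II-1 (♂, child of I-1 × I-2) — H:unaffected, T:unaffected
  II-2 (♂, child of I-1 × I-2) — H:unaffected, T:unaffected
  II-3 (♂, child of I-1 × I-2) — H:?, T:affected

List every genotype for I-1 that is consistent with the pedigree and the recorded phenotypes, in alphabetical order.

H/I-1 un ·: HH|Hh
H/I-2 aff ·: hh
H/II-1 un I-1×I-2: Hh
H/II-2 un I-1×I-2: Hh
H/II-3 ? I-1×I-2: Hh|hh
⇒ H over [I-1,I-2,II-1,II-2,II-3]: 3 consistent
T/I-1 un ·: Tt
T/I-2 aff ·: tt
T/II-1 un I-1×I-2: Tt
T/II-2 un I-1×I-2: Tt
T/II-3 aff I-1×I-2: tt
⇒ T over [I-1,I-2,II-1,II-2,II-3]: 1 consistent

I-1 ∈ {HH Tt, Hh Tt}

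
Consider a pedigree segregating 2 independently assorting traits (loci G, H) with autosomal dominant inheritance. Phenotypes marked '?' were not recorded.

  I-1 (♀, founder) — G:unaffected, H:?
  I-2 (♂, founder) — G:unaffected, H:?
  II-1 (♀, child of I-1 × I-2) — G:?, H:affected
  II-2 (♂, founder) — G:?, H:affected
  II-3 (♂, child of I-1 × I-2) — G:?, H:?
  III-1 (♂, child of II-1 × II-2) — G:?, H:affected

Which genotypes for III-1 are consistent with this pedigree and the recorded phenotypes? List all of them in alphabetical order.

III-1 ∈ {Gg HH, Gg Hh, gg HH, gg Hh}

G/I-1 un ·: gg
G/I-2 un ·: gg
G/II-1 ? I-1×I-2: gg
G/II-2 ? ·: gg|Gg|GG
G/II-3 ? I-1×I-2: gg
G/III-1 ? II-1×II-2: gg|Gg
⇒ G over [I-1,I-2,II-1,II-2,II-3,III-1]: 4 consistent
H/I-1 ? ·: hh|Hh|HH
H/I-2 ? ·: hh|Hh|HH
H/II-1 aff I-1×I-2: Hh|HH
H/II-2 aff ·: Hh|HH
H/II-3 ? I-1×I-2: hh|Hh|HH
H/III-1 aff II-1×II-2: Hh|HH
⇒ H over [I-1,I-2,II-1,II-2,II-3,III-1]: 76 consistent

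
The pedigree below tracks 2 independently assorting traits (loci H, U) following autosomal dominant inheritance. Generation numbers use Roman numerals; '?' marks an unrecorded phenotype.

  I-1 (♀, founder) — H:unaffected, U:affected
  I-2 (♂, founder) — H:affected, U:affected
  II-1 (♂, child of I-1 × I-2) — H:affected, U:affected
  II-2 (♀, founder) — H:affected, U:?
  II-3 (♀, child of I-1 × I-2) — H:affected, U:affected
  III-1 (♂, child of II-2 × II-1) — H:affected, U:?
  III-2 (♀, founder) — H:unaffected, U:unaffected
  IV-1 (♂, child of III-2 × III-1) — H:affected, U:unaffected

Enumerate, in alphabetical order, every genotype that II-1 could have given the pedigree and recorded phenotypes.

II-1 ∈ {Hh UU, Hh Uu}

H/I-1 un ·: hh
H/I-2 aff ·: Hh|HH
H/II-1 aff I-1×I-2: Hh
H/II-2 aff ·: Hh|HH
H/II-3 aff I-1×I-2: Hh
H/III-1 aff II-2×II-1: Hh|HH
H/III-2 un ·: hh
H/IV-1 aff III-2×III-1: Hh
⇒ H over [I-1,I-2,II-1,II-2,II-3,III-1,III-2,IV-1]: 8 consistent
U/I-1 aff ·: Uu|UU
U/I-2 aff ·: Uu|UU
U/II-1 aff I-1×I-2: Uu|UU
U/II-2 ? ·: uu|Uu|UU
U/II-3 aff I-1×I-2: Uu|UU
U/III-1 ? II-2×II-1: uu|Uu
U/III-2 un ·: uu
U/IV-1 un III-2×III-1: uu
⇒ U over [I-1,I-2,II-1,II-2,II-3,III-1,III-2,IV-1]: 44 consistent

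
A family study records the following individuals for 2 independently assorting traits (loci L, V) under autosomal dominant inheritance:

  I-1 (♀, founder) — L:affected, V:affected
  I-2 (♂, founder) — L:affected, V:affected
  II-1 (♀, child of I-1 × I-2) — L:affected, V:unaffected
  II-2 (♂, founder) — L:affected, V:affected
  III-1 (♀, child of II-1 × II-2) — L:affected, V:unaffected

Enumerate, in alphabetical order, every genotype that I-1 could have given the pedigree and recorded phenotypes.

L/I-1 aff ·: Ll|LL
L/I-2 aff ·: Ll|LL
L/II-1 aff I-1×I-2: Ll|LL
L/II-2 aff ·: Ll|LL
L/III-1 aff II-1×II-2: Ll|LL
⇒ L over [I-1,I-2,II-1,II-2,III-1]: 24 consistent
V/I-1 aff ·: Vv
V/I-2 aff ·: Vv
V/II-1 un I-1×I-2: vv
V/II-2 aff ·: Vv
V/III-1 un II-1×II-2: vv
⇒ V over [I-1,I-2,II-1,II-2,III-1]: 1 consistent

I-1 ∈ {LL Vv, Ll Vv}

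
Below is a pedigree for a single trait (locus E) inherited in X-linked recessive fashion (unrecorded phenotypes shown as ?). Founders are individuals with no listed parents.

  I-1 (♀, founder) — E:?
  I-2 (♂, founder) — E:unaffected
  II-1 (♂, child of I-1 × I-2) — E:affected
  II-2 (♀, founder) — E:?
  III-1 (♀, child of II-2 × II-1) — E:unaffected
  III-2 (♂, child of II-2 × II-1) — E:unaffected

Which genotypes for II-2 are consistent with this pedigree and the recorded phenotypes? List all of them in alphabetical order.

E/I-1 ? ·: X^EX^e|X^eX^e
E/I-2 un ·: X^EY
E/II-1 aff I-1×I-2: X^eY
E/II-2 ? ·: X^EX^E|X^EX^e
E/III-1 un II-2×II-1: X^EX^e
E/III-2 un II-2×II-1: X^EY
⇒ E over [I-1,I-2,II-1,II-2,III-1,III-2]: 4 consistent

II-2 ∈ {X^EX^E, X^EX^e}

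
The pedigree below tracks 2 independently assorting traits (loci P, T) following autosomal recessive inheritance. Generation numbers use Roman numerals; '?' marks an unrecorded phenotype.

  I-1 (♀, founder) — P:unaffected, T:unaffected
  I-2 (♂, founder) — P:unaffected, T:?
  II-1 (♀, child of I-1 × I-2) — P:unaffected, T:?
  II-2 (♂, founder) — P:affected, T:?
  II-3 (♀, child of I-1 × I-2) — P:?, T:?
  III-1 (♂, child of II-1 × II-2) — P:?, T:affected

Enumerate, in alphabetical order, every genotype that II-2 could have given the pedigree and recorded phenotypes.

II-2 ∈ {pp Tt, pp tt}

P/I-1 un ·: PP|Pp
P/I-2 un ·: PP|Pp
P/II-1 un I-1×I-2: PP|Pp
P/II-2 aff ·: pp
P/II-3 ? I-1×I-2: PP|Pp|pp
P/III-1 ? II-1×II-2: Pp|pp
⇒ P over [I-1,I-2,II-1,II-2,II-3,III-1]: 22 consistent
T/I-1 un ·: TT|Tt
T/I-2 ? ·: TT|Tt|tt
T/II-1 ? I-1×I-2: Tt|tt
T/II-2 ? ·: Tt|tt
T/II-3 ? I-1×I-2: TT|Tt|tt
T/III-1 aff II-1×II-2: tt
⇒ T over [I-1,I-2,II-1,II-2,II-3,III-1]: 30 consistent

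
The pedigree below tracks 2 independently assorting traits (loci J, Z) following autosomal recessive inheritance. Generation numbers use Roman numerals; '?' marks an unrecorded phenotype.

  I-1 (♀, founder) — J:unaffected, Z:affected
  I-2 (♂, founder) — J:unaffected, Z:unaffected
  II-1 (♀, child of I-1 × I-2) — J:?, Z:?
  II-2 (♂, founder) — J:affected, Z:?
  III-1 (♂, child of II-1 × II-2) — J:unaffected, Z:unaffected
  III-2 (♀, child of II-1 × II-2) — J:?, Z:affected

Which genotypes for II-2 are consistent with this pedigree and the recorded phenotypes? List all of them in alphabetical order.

II-2 ∈ {jj Zz, jj zz}

J/I-1 un ·: JJ|Jj
J/I-2 un ·: JJ|Jj
J/II-1 ? I-1×I-2: JJ|Jj
J/II-2 aff ·: jj
J/III-1 un II-1×II-2: Jj
J/III-2 ? II-1×II-2: Jj|jj
⇒ J over [I-1,I-2,II-1,II-2,III-1,III-2]: 10 consistent
Z/I-1 aff ·: zz
Z/I-2 un ·: ZZ|Zz
Z/II-1 ? I-1×I-2: Zz|zz
Z/II-2 ? ·: Zz|zz
Z/III-1 un II-1×II-2: ZZ|Zz
Z/III-2 aff II-1×II-2: zz
⇒ Z over [I-1,I-2,II-1,II-2,III-1,III-2]: 7 consistent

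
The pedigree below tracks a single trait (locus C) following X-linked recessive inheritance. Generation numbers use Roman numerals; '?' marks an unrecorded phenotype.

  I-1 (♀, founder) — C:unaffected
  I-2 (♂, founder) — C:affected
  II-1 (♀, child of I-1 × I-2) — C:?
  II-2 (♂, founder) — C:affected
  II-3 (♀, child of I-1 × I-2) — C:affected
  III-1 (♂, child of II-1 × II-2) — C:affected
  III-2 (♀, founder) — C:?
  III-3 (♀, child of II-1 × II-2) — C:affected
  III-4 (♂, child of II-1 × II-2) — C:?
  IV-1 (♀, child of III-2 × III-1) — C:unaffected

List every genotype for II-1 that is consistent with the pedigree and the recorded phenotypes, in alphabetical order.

C/I-1 un ·: X^CX^c
C/I-2 aff ·: X^cY
C/II-1 ? I-1×I-2: X^CX^c|X^cX^c
C/II-2 aff ·: X^cY
C/II-3 aff I-1×I-2: X^cX^c
C/III-1 aff II-1×II-2: X^cY
C/III-2 ? ·: X^CX^C|X^CX^c
C/III-3 aff II-1×II-2: X^cX^c
C/III-4 ? II-1×II-2: X^CY|X^cY
C/IV-1 un III-2×III-1: X^CX^c
⇒ C over [I-1,I-2,II-1,II-2,II-3,III-1,III-2,III-3,III-4,IV-1]: 6 consistent

II-1 ∈ {X^CX^c, X^cX^c}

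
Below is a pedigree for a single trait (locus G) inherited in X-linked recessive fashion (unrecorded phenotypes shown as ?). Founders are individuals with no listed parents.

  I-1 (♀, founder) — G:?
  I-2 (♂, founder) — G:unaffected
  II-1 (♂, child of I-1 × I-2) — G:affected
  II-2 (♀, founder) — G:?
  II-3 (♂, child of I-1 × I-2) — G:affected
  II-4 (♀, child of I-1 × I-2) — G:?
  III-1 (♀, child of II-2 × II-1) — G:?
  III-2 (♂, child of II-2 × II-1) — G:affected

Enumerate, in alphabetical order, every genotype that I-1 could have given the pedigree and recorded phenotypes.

G/I-1 ? ·: X^GX^g|X^gX^g
G/I-2 un ·: X^GY
G/II-1 aff I-1×I-2: X^gY
G/II-2 ? ·: X^GX^g|X^gX^g
G/II-3 aff I-1×I-2: X^gY
G/II-4 ? I-1×I-2: X^GX^G|X^GX^g
G/III-1 ? II-2×II-1: X^GX^g|X^gX^g
G/III-2 aff II-2×II-1: X^gY
⇒ G over [I-1,I-2,II-1,II-2,II-3,II-4,III-1,III-2]: 9 consistent

I-1 ∈ {X^GX^g, X^gX^g}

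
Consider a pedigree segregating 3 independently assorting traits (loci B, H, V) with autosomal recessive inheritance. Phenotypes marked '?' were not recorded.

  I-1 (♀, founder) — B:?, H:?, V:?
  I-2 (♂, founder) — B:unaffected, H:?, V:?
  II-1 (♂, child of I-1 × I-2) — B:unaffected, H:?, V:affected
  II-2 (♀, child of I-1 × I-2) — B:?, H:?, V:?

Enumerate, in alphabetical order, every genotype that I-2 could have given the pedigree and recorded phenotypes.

I-2 ∈ {BB HH Vv, BB HH vv, BB Hh Vv, BB Hh vv, BB hh Vv, BB hh vv, Bb HH Vv, Bb HH vv, Bb Hh Vv, Bb Hh vv, Bb hh Vv, Bb hh vv}

B/I-1 ? ·: BB|Bb|bb
B/I-2 un ·: BB|Bb
B/II-1 un I-1×I-2: BB|Bb
B/II-2 ? I-1×I-2: BB|Bb|bb
⇒ B over [I-1,I-2,II-1,II-2]: 18 consistent
H/I-1 ? ·: HH|Hh|hh
H/I-2 ? ·: HH|Hh|hh
H/II-1 ? I-1×I-2: HH|Hh|hh
H/II-2 ? I-1×I-2: HH|Hh|hh
⇒ H over [I-1,I-2,II-1,II-2]: 29 consistent
V/I-1 ? ·: Vv|vv
V/I-2 ? ·: Vv|vv
V/II-1 aff I-1×I-2: vv
V/II-2 ? I-1×I-2: VV|Vv|vv
⇒ V over [I-1,I-2,II-1,II-2]: 8 consistent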